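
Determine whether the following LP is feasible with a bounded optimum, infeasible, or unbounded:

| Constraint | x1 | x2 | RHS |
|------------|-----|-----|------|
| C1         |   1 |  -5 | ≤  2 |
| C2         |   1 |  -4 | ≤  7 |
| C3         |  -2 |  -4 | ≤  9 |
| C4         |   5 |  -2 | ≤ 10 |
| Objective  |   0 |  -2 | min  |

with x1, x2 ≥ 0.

Unbounded (objective can decrease without bound)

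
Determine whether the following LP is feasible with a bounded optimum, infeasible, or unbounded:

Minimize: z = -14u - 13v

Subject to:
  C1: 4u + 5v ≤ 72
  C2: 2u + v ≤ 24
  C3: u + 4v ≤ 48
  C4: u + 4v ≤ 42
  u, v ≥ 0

Feasible with a bounded optimal solution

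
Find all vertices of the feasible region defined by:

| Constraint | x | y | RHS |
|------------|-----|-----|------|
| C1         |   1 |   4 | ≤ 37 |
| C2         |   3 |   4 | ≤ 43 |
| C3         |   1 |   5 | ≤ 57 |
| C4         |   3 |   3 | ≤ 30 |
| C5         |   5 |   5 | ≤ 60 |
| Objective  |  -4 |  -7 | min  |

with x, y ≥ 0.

(0, 0), (10, 0), (1, 9), (0, 9.25)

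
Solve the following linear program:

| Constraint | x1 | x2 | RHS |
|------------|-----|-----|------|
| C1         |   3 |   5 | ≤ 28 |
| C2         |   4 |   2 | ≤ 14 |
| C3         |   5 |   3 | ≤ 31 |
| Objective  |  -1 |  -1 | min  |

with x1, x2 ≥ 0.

Evaluate the objective at each vertex of the feasible region:
  z(0, 0) = 0
  z(3.5, 0) = -3.5
  z(1, 5) = -6  ←
  z(0, 5.6) = -5.6
The minimum is at x1 = 1, x2 = 5.

x1 = 1, x2 = 5, z = -6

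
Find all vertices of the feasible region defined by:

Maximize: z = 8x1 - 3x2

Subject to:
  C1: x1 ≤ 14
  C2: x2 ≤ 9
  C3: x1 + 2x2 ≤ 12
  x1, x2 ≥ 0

(0, 0), (12, 0), (0, 6)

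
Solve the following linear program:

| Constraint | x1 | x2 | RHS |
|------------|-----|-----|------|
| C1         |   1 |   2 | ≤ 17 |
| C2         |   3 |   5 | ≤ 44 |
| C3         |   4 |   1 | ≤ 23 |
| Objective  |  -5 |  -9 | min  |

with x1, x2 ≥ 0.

Evaluate the objective at each vertex of the feasible region:
  z(0, 0) = 0
  z(5.75, 0) = -28.75
  z(4.176, 6.294) = -77.53
  z(3, 7) = -78  ←
  z(0, 8.5) = -76.5
The minimum is at x1 = 3, x2 = 7.

x1 = 3, x2 = 7, z = -78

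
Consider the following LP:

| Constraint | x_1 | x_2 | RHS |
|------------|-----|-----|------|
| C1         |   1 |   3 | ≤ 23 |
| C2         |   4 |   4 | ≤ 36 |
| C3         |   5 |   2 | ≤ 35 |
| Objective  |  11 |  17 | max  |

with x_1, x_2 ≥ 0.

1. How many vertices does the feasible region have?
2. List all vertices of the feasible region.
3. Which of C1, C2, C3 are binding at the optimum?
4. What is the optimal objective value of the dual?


1. 5
2. (0, 0), (7, 0), (5.667, 3.333), (2, 7), (0, 7.667)
3. C1, C2
4. 141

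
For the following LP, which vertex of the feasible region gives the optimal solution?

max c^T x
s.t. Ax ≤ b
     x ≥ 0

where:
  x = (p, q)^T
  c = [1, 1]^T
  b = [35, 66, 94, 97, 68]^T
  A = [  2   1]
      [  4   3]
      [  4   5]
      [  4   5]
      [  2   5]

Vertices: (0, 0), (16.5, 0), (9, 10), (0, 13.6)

Evaluate the objective at each vertex of the feasible region:
  z(0, 0) = 0
  z(16.5, 0) = 16.5
  z(9, 10) = 19  ←
  z(0, 13.6) = 13.6
The maximum is at p = 9, q = 10.

(9, 10)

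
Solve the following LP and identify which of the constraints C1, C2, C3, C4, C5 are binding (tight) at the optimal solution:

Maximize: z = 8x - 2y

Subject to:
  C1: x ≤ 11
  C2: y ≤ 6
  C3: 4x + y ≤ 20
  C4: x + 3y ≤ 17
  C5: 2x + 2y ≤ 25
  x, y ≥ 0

At x = 5, y = 0, compute slack b - a·x for each constraint:
  C1: 11 − 5 = 6  (slack)
  C2: 6 − 0 = 6  (slack)
  C3: 20 − 20 = 0  (binding)
  C4: 17 − 5 = 12  (slack)
  C5: 25 − 10 = 15  (slack)

Optimal: x = 5, y = 0
Binding: C3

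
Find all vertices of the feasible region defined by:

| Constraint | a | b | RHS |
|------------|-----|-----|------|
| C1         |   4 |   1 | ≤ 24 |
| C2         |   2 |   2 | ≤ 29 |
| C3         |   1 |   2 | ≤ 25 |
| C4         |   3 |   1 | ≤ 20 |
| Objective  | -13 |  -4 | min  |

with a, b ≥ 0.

(0, 0), (6, 0), (4, 8), (3, 11), (0, 12.5)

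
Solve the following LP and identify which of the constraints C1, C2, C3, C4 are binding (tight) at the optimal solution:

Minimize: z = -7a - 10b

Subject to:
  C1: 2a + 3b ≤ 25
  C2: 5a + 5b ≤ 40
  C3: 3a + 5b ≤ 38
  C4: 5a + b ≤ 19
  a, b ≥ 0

At a = 1, b = 7, compute slack b - a·x for each constraint:
  C1: 25 − 23 = 2  (slack)
  C2: 40 − 40 = 0  (binding)
  C3: 38 − 38 = 0  (binding)
  C4: 19 − 12 = 7  (slack)

Optimal: a = 1, b = 7
Binding: C2, C3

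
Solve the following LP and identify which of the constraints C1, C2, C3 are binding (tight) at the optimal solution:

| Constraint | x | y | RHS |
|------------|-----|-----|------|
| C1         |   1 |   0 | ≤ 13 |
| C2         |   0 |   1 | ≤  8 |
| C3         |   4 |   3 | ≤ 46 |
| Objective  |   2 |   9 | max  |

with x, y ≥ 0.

At x = 5.5, y = 8, compute slack b - a·x for each constraint:
  C1: 13 − 5.5 = 7.5  (slack)
  C2: 8 − 8 = 0  (binding)
  C3: 46 − 46 = 0  (binding)

Optimal: x = 5.5, y = 8
Binding: C2, C3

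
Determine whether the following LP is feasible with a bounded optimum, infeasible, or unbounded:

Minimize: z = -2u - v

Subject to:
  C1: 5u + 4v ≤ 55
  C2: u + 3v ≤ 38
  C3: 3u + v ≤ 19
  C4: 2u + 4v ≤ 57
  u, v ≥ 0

Feasible with a bounded optimal solution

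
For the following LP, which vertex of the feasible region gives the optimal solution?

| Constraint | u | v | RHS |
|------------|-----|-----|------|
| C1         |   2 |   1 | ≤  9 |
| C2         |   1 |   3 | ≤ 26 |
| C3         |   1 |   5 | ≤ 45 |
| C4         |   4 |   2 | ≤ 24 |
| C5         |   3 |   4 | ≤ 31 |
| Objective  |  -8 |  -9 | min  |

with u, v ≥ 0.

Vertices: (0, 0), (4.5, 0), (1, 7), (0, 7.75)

Evaluate the objective at each vertex of the feasible region:
  z(0, 0) = 0
  z(4.5, 0) = -36
  z(1, 7) = -71  ←
  z(0, 7.75) = -69.75
The minimum is at u = 1, v = 7.

(1, 7)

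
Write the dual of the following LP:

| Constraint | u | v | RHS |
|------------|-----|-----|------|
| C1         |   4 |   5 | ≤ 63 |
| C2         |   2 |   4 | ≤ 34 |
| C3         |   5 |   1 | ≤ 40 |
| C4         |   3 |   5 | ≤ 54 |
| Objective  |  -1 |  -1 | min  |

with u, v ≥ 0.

Primal min cᵀx s.t. Ax ≤ b, x ≥ 0  →  Dual max −bᵀy s.t. Aᵀy ≥ −c, y ≥ 0.

Maximize: z = -63y1 - 34y2 - 40y3 - 54y4

Subject to:
  4y1 + 2y2 + 5y3 + 3y4 ≥ 1
  5y1 + 4y2 + y3 + 5y4 ≥ 1
  y1, y2, y3, y4 ≥ 0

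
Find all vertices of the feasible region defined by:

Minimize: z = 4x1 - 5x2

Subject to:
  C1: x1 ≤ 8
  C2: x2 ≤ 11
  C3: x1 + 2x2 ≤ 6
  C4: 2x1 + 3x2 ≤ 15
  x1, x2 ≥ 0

(0, 0), (6, 0), (0, 3)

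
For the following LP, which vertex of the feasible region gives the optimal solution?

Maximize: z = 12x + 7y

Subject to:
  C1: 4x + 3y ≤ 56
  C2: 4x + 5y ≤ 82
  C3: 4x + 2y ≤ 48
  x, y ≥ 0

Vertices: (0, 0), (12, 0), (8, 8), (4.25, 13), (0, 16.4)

Evaluate the objective at each vertex of the feasible region:
  z(0, 0) = 0
  z(12, 0) = 144
  z(8, 8) = 152  ←
  z(4.25, 13) = 142
  z(0, 16.4) = 114.8
The maximum is at x = 8, y = 8.

(8, 8)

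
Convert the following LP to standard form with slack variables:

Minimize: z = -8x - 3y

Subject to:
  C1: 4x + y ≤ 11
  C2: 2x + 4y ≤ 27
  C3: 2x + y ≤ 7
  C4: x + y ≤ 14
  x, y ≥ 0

min z = -8x - 3y

s.t.
  4x + y + s1 = 11
  2x + 4y + s2 = 27
  2x + y + s3 = 7
  x + y + s4 = 14
  x, y, s1, s2, s3, s4 ≥ 0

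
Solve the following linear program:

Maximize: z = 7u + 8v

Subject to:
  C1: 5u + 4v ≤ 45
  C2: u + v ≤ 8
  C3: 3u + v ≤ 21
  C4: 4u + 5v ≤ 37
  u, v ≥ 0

Evaluate the objective at each vertex of the feasible region:
  z(0, 0) = 0
  z(7, 0) = 49
  z(6.5, 1.5) = 57.5
  z(3, 5) = 61  ←
  z(0, 7.4) = 59.2
The maximum is at u = 3, v = 5.

u = 3, v = 5, z = 61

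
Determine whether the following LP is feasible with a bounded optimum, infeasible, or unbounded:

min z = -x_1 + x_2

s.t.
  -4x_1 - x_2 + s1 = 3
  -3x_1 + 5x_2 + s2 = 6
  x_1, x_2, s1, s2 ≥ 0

Unbounded (objective can decrease without bound)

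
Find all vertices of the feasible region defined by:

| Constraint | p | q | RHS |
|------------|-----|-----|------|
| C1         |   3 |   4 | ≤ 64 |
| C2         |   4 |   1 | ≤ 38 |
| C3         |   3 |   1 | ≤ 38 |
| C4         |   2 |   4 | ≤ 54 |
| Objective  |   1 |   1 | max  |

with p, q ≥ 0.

(0, 0), (9.5, 0), (7, 10), (0, 13.5)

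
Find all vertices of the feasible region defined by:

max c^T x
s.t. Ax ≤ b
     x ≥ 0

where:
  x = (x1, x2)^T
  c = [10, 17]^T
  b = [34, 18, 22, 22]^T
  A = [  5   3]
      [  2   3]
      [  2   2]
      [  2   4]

(0, 0), (6.8, 0), (5.333, 2.444), (3, 4), (0, 5.5)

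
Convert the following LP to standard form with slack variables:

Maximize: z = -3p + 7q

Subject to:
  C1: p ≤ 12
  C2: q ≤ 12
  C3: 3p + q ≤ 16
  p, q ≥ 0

max z = -3p + 7q

s.t.
  p + s1 = 12
  q + s2 = 12
  3p + q + s3 = 16
  p, q, s1, s2, s3 ≥ 0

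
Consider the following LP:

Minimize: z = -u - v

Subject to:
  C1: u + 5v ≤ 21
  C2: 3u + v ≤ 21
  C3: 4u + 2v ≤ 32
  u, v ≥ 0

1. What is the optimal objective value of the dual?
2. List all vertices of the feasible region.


1. -9
2. (0, 0), (7, 0), (6, 3), (0, 4.2)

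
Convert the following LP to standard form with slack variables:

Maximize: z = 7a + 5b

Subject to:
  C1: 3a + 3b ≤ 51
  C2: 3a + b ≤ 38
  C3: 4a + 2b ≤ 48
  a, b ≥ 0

max z = 7a + 5b

s.t.
  3a + 3b + s1 = 51
  3a + b + s2 = 38
  4a + 2b + s3 = 48
  a, b, s1, s2, s3 ≥ 0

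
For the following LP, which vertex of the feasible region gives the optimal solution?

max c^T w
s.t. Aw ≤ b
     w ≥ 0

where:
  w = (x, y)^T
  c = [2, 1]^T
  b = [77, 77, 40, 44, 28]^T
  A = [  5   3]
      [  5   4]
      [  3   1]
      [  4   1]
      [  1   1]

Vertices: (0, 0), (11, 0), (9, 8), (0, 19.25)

Evaluate the objective at each vertex of the feasible region:
  z(0, 0) = 0
  z(11, 0) = 22
  z(9, 8) = 26  ←
  z(0, 19.25) = 19.25
The maximum is at x = 9, y = 8.

(9, 8)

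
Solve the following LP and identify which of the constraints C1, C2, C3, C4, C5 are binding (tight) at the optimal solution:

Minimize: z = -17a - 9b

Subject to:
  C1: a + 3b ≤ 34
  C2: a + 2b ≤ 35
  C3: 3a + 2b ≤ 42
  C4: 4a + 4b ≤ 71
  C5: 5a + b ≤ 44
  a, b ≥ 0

At a = 7, b = 9, compute slack b - a·x for each constraint:
  C1: 34 − 34 = 0  (binding)
  C2: 35 − 25 = 10  (slack)
  C3: 42 − 39 = 3  (slack)
  C4: 71 − 64 = 7  (slack)
  C5: 44 − 44 = 0  (binding)

Optimal: a = 7, b = 9
Binding: C1, C5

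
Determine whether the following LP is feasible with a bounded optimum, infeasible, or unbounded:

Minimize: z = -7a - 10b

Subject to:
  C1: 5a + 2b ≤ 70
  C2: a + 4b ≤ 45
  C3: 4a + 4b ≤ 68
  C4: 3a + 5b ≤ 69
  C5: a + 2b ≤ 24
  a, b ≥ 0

Feasible with a bounded optimal solution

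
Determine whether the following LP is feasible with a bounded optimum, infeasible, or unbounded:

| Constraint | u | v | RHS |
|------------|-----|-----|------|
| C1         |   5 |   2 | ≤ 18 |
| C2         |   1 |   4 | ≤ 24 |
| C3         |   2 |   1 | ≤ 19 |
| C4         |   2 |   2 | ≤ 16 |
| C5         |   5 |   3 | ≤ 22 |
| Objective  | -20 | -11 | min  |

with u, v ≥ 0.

Feasible with a bounded optimal solution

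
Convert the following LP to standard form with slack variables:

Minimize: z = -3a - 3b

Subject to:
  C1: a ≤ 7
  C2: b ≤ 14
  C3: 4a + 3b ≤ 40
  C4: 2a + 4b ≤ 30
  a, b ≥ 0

min z = -3a - 3b

s.t.
  a + s1 = 7
  b + s2 = 14
  4a + 3b + s3 = 40
  2a + 4b + s4 = 30
  a, b, s1, s2, s3, s4 ≥ 0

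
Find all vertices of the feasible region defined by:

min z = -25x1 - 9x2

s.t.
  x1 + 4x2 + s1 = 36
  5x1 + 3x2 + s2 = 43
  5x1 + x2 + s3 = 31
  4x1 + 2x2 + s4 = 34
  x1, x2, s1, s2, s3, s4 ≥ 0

(0, 0), (6.2, 0), (5, 6), (3.765, 8.059), (0, 9)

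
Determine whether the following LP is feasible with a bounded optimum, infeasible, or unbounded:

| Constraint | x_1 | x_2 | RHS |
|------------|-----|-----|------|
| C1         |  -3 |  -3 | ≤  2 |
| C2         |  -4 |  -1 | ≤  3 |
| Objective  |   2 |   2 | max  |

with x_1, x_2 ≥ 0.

Unbounded (objective can increase without bound)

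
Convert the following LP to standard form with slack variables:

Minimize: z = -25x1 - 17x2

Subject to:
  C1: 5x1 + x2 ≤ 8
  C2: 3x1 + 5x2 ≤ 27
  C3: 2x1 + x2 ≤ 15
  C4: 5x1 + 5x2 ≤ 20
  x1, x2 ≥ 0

min z = -25x1 - 17x2

s.t.
  5x1 + x2 + s1 = 8
  3x1 + 5x2 + s2 = 27
  2x1 + x2 + s3 = 15
  5x1 + 5x2 + s4 = 20
  x1, x2, s1, s2, s3, s4 ≥ 0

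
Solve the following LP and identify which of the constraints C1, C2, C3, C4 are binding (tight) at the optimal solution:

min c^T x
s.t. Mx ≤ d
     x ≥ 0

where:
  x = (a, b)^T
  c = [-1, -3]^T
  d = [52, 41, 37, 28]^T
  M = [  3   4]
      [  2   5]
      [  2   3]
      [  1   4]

At a = 8, b = 5, compute slack b - a·x for each constraint:
  C1: 52 − 44 = 8  (slack)
  C2: 41 − 41 = 0  (binding)
  C3: 37 − 31 = 6  (slack)
  C4: 28 − 28 = 0  (binding)

Optimal: a = 8, b = 5
Binding: C2, C4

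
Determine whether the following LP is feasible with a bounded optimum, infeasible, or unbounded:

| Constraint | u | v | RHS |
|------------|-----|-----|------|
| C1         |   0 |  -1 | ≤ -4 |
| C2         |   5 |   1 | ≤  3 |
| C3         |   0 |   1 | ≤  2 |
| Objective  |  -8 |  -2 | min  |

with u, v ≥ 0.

Infeasible (no feasible solution exists)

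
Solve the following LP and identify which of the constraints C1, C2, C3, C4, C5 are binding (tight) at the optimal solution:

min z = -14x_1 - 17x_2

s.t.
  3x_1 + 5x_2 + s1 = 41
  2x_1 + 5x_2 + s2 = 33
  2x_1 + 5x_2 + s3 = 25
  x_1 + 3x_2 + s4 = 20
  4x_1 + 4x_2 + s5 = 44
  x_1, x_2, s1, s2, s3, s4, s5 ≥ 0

At x_1 = 10, x_2 = 1, compute slack b - a·x for each constraint:
  C1: 41 − 35 = 6  (slack)
  C2: 33 − 25 = 8  (slack)
  C3: 25 − 25 = 0  (binding)
  C4: 20 − 13 = 7  (slack)
  C5: 44 − 44 = 0  (binding)

Optimal: x_1 = 10, x_2 = 1
Binding: C3, C5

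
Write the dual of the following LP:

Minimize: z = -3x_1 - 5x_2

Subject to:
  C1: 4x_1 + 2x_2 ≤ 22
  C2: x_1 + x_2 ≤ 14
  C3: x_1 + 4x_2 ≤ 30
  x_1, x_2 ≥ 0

Primal min cᵀx s.t. Ax ≤ b, x ≥ 0  →  Dual max −bᵀy s.t. Aᵀy ≥ −c, y ≥ 0.

Maximize: z = -22y1 - 14y2 - 30y3

Subject to:
  4y1 + y2 + y3 ≥ 3
  2y1 + y2 + 4y3 ≥ 5
  y1, y2, y3 ≥ 0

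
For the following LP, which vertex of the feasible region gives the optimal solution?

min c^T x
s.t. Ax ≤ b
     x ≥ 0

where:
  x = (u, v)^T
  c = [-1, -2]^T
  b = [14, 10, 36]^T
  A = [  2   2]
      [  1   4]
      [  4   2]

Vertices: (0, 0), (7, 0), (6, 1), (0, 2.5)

Evaluate the objective at each vertex of the feasible region:
  z(0, 0) = 0
  z(7, 0) = -7
  z(6, 1) = -8  ←
  z(0, 2.5) = -5
The minimum is at u = 6, v = 1.

(6, 1)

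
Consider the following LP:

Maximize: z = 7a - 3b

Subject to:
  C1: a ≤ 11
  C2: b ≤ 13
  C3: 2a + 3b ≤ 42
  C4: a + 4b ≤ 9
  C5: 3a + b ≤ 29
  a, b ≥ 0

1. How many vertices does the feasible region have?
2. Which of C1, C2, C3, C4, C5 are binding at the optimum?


1. 3
2. C4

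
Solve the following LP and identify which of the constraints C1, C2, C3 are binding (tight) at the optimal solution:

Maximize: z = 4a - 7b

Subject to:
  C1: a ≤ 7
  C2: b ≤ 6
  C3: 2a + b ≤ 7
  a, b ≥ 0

At a = 3.5, b = 0, compute slack b - a·x for each constraint:
  C1: 7 − 3.5 = 3.5  (slack)
  C2: 6 − 0 = 6  (slack)
  C3: 7 − 7 = 0  (binding)

Optimal: a = 3.5, b = 0
Binding: C3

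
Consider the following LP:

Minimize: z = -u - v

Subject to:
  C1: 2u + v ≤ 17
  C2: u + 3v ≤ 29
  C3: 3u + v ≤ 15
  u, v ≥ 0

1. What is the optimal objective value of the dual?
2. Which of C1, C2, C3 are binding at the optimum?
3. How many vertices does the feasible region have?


1. -11
2. C2, C3
3. 4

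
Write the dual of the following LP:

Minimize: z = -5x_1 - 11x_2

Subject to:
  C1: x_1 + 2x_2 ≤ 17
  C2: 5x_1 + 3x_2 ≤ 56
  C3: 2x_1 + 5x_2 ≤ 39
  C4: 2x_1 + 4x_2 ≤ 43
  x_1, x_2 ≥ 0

Primal min cᵀx s.t. Ax ≤ b, x ≥ 0  →  Dual max −bᵀy s.t. Aᵀy ≥ −c, y ≥ 0.

Maximize: z = -17y1 - 56y2 - 39y3 - 43y4

Subject to:
  y1 + 5y2 + 2y3 + 2y4 ≥ 5
  2y1 + 3y2 + 5y3 + 4y4 ≥ 11
  y1, y2, y3, y4 ≥ 0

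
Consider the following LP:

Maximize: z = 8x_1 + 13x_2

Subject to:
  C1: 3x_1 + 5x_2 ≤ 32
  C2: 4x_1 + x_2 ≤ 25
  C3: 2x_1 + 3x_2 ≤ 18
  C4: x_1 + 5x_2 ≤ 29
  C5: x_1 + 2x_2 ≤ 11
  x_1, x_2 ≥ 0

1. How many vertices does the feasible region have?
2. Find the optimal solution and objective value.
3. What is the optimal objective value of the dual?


1. 5
2. x_1 = 3, x_2 = 4, z = 76
3. 76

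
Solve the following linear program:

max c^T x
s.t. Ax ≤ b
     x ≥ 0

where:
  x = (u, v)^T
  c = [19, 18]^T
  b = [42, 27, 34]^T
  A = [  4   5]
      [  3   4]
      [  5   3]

Evaluate the objective at each vertex of the feasible region:
  z(0, 0) = 0
  z(6.8, 0) = 129.2
  z(5, 3) = 149  ←
  z(0, 6.75) = 121.5
The maximum is at u = 5, v = 3.

u = 5, v = 3, z = 149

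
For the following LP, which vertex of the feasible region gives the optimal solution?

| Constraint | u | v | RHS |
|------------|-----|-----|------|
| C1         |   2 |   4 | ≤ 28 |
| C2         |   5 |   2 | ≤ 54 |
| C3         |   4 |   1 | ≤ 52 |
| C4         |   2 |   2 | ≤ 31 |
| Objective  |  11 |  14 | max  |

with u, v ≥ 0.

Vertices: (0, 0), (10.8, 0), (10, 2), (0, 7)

Evaluate the objective at each vertex of the feasible region:
  z(0, 0) = 0
  z(10.8, 0) = 118.8
  z(10, 2) = 138  ←
  z(0, 7) = 98
The maximum is at u = 10, v = 2.

(10, 2)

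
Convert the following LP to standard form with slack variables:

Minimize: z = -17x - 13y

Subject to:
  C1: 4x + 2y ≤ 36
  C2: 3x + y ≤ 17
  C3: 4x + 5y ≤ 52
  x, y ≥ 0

min z = -17x - 13y

s.t.
  4x + 2y + s1 = 36
  3x + y + s2 = 17
  4x + 5y + s3 = 52
  x, y, s1, s2, s3 ≥ 0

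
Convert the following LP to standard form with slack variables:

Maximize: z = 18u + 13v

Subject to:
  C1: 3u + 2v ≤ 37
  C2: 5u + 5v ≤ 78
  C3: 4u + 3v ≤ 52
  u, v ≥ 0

max z = 18u + 13v

s.t.
  3u + 2v + s1 = 37
  5u + 5v + s2 = 78
  4u + 3v + s3 = 52
  u, v, s1, s2, s3 ≥ 0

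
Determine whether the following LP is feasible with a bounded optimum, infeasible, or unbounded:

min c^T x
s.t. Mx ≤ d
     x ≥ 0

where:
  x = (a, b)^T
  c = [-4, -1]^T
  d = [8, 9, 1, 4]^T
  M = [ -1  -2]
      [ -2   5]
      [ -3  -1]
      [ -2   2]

Unbounded (objective can decrease without bound)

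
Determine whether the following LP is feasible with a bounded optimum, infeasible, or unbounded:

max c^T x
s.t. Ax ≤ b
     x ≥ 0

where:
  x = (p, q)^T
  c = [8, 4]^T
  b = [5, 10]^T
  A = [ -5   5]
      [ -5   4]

Unbounded (objective can increase without bound)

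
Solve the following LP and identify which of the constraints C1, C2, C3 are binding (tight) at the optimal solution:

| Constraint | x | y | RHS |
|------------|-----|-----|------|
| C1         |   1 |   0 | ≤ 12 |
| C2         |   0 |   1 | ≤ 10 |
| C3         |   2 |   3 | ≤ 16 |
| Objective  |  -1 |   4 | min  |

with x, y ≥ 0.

At x = 8, y = 0, compute slack b - a·x for each constraint:
  C1: 12 − 8 = 4  (slack)
  C2: 10 − 0 = 10  (slack)
  C3: 16 − 16 = 0  (binding)

Optimal: x = 8, y = 0
Binding: C3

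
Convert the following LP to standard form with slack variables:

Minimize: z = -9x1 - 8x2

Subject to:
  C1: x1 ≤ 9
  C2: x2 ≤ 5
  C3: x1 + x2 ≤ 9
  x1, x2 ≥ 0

min z = -9x1 - 8x2

s.t.
  x1 + s1 = 9
  x2 + s2 = 5
  x1 + x2 + s3 = 9
  x1, x2, s1, s2, s3 ≥ 0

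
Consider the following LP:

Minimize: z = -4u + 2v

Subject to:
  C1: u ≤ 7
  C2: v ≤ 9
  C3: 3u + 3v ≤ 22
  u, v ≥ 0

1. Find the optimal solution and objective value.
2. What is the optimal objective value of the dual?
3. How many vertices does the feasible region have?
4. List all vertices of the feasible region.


1. u = 7, v = 0, z = -28
2. -28
3. 4
4. (0, 0), (7, 0), (7, 0.3333), (0, 7.333)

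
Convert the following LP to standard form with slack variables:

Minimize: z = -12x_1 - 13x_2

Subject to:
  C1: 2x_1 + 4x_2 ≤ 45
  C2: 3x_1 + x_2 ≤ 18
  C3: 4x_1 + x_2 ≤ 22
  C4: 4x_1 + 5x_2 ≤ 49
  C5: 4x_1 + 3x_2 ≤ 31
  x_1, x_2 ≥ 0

min z = -12x_1 - 13x_2

s.t.
  2x_1 + 4x_2 + s1 = 45
  3x_1 + x_2 + s2 = 18
  4x_1 + x_2 + s3 = 22
  4x_1 + 5x_2 + s4 = 49
  4x_1 + 3x_2 + s5 = 31
  x_1, x_2, s1, s2, s3, s4, s5 ≥ 0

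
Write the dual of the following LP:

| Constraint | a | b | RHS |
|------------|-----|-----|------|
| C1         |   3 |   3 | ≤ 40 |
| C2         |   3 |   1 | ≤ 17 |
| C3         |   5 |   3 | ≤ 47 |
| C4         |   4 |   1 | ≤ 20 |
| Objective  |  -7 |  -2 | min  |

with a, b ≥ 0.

Primal min cᵀx s.t. Ax ≤ b, x ≥ 0  →  Dual max −bᵀy s.t. Aᵀy ≥ −c, y ≥ 0.

Maximize: z = -40y1 - 17y2 - 47y3 - 20y4

Subject to:
  3y1 + 3y2 + 5y3 + 4y4 ≥ 7
  3y1 + y2 + 3y3 + y4 ≥ 2
  y1, y2, y3, y4 ≥ 0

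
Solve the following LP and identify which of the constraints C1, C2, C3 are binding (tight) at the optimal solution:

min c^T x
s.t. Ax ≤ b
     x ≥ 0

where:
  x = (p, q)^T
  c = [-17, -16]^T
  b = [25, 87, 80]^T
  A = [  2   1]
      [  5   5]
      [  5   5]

At p = 9, q = 7, compute slack b - a·x for each constraint:
  C1: 25 − 25 = 0  (binding)
  C2: 87 − 80 = 7  (slack)
  C3: 80 − 80 = 0  (binding)

Optimal: p = 9, q = 7
Binding: C1, C3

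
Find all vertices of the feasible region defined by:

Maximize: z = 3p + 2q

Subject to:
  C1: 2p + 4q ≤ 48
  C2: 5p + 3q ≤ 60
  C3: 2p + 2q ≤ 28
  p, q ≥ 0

(0, 0), (12, 0), (9, 5), (4, 10), (0, 12)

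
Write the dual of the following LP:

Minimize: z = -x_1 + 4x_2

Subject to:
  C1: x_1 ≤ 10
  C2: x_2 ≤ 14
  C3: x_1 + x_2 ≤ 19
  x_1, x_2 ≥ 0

Primal min cᵀx s.t. Ax ≤ b, x ≥ 0  →  Dual max −bᵀy s.t. Aᵀy ≥ −c, y ≥ 0.

Maximize: z = -10y1 - 14y2 - 19y3

Subject to:
  y1 + y3 ≥ 1
  y2 + y3 ≥ -4
  y1, y2, y3 ≥ 0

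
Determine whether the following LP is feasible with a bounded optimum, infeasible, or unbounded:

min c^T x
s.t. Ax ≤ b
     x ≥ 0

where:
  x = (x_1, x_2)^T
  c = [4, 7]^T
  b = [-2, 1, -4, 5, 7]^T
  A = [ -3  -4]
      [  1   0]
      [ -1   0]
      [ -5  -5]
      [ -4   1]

Infeasible (no feasible solution exists)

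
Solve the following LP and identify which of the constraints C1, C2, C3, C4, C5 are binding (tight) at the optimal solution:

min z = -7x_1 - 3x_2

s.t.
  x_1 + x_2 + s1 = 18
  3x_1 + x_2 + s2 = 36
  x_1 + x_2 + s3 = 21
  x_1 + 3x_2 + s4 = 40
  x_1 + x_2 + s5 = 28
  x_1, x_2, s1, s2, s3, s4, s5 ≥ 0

At x_1 = 9, x_2 = 9, compute slack b - a·x for each constraint:
  C1: 18 − 18 = 0  (binding)
  C2: 36 − 36 = 0  (binding)
  C3: 21 − 18 = 3  (slack)
  C4: 40 − 36 = 4  (slack)
  C5: 28 − 18 = 10  (slack)

Optimal: x_1 = 9, x_2 = 9
Binding: C1, C2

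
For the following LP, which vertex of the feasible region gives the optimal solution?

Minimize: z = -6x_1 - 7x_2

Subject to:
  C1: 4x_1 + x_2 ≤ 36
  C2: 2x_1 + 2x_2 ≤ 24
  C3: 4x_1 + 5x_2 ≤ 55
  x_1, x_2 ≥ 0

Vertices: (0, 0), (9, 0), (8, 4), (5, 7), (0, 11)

Evaluate the objective at each vertex of the feasible region:
  z(0, 0) = 0
  z(9, 0) = -54
  z(8, 4) = -76
  z(5, 7) = -79  ←
  z(0, 11) = -77
The minimum is at x_1 = 5, x_2 = 7.

(5, 7)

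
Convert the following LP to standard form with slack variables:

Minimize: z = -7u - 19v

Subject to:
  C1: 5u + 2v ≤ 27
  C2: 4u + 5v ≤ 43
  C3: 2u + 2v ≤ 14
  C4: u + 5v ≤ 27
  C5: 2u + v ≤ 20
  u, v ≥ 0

min z = -7u - 19v

s.t.
  5u + 2v + s1 = 27
  4u + 5v + s2 = 43
  2u + 2v + s3 = 14
  u + 5v + s4 = 27
  2u + v + s5 = 20
  u, v, s1, s2, s3, s4, s5 ≥ 0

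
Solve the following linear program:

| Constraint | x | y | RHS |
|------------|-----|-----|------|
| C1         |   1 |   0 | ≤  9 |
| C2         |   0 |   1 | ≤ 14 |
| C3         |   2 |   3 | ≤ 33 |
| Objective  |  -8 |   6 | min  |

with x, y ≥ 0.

Evaluate the objective at each vertex of the feasible region:
  z(0, 0) = 0
  z(9, 0) = -72  ←
  z(9, 5) = -42
  z(0, 11) = 66
The minimum is at x = 9, y = 0.

x = 9, y = 0, z = -72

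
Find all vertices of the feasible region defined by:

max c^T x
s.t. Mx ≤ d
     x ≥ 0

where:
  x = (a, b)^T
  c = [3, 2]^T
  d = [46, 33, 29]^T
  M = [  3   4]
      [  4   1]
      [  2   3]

(0, 0), (8.25, 0), (7, 5), (0, 9.667)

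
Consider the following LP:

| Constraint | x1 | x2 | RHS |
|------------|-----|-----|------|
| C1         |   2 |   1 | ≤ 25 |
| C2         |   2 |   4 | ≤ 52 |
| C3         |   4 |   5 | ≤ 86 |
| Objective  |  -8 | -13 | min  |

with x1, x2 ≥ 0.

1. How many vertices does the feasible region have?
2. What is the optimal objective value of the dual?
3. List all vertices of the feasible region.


1. 4
2. -181
3. (0, 0), (12.5, 0), (8, 9), (0, 13)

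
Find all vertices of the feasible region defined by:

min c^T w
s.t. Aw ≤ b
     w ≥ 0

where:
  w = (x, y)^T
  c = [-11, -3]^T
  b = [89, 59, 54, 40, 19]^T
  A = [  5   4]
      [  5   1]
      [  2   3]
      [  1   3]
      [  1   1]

(0, 0), (11.8, 0), (10, 9), (8.5, 10.5), (0, 13.33)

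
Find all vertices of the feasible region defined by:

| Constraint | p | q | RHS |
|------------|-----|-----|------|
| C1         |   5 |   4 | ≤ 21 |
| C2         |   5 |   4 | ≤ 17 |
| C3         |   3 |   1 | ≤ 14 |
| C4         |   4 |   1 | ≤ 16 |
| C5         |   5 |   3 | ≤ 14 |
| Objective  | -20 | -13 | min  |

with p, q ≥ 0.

(0, 0), (2.8, 0), (1, 3), (0, 4.25)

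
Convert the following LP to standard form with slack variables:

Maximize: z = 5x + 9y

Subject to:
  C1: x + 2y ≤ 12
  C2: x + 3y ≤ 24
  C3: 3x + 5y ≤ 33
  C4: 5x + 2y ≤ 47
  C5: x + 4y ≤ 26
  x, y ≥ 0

max z = 5x + 9y

s.t.
  x + 2y + s1 = 12
  x + 3y + s2 = 24
  3x + 5y + s3 = 33
  5x + 2y + s4 = 47
  x + 4y + s5 = 26
  x, y, s1, s2, s3, s4, s5 ≥ 0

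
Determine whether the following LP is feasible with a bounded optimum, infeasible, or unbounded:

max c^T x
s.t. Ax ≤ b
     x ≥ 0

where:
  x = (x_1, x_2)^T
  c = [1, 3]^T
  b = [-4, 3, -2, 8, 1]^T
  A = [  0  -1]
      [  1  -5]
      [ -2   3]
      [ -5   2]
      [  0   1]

Infeasible (no feasible solution exists)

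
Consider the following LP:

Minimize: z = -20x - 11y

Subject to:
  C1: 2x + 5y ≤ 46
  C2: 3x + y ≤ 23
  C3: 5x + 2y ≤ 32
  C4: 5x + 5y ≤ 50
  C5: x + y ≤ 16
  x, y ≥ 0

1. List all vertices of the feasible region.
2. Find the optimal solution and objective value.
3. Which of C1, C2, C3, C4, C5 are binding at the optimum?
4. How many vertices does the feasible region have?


1. (0, 0), (6.4, 0), (4, 6), (1.333, 8.667), (0, 9.2)
2. x = 4, y = 6, z = -146
3. C3, C4
4. 5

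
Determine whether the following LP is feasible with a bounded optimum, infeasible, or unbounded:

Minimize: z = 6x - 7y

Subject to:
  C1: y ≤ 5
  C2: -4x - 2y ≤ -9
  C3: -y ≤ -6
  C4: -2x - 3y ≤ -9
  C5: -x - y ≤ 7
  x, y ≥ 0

Infeasible (no feasible solution exists)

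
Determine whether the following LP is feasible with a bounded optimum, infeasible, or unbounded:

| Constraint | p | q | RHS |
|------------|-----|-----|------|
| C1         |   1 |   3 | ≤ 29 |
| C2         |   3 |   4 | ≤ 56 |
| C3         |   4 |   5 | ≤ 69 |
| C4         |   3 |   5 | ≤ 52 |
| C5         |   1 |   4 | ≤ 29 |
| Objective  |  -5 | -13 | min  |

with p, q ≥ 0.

Feasible with a bounded optimal solution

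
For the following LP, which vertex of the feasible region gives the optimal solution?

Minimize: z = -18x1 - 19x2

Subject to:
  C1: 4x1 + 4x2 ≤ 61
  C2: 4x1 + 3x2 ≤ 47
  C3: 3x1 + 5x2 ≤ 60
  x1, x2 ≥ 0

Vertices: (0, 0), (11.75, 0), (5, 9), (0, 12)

Evaluate the objective at each vertex of the feasible region:
  z(0, 0) = 0
  z(11.75, 0) = -211.5
  z(5, 9) = -261  ←
  z(0, 12) = -228
The minimum is at x1 = 5, x2 = 9.

(5, 9)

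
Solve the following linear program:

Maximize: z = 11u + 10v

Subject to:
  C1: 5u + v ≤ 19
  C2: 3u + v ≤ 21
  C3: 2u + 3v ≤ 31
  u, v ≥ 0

Evaluate the objective at each vertex of the feasible region:
  z(0, 0) = 0
  z(3.8, 0) = 41.8
  z(2, 9) = 112  ←
  z(0, 10.33) = 103.3
The maximum is at u = 2, v = 9.

u = 2, v = 9, z = 112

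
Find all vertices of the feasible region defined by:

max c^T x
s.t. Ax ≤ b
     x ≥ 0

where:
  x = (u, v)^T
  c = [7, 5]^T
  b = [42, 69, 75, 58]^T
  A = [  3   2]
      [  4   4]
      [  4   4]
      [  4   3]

(0, 0), (14, 0), (10, 6), (6.25, 11), (0, 17.25)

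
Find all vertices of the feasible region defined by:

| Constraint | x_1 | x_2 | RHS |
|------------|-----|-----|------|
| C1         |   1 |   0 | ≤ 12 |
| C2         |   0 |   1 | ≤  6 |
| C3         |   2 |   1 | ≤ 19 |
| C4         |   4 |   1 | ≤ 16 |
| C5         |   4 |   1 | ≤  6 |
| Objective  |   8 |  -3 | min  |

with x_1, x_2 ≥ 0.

(0, 0), (1.5, 0), (0, 6)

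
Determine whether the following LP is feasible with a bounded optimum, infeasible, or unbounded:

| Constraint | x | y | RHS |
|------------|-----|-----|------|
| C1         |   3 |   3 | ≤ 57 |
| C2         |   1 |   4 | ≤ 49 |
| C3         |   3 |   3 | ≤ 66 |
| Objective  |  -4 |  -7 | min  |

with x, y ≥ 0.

Feasible with a bounded optimal solution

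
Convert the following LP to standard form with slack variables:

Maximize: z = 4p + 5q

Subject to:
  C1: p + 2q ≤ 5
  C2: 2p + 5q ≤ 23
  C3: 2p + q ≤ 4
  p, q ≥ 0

max z = 4p + 5q

s.t.
  p + 2q + s1 = 5
  2p + 5q + s2 = 23
  2p + q + s3 = 4
  p, q, s1, s2, s3 ≥ 0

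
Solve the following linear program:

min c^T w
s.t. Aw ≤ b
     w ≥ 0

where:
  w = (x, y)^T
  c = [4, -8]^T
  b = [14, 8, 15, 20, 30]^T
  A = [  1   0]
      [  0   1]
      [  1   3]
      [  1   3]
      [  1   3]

Evaluate the objective at each vertex of the feasible region:
  z(0, 0) = 0
  z(14, 0) = 56
  z(14, 0.3333) = 53.33
  z(0, 5) = -40  ←
The minimum is at x = 0, y = 5.

x = 0, y = 5, z = -40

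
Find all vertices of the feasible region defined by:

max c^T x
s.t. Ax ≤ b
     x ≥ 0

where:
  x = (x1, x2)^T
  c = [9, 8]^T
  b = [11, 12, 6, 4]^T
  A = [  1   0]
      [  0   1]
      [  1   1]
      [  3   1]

(0, 0), (1.333, 0), (0, 4)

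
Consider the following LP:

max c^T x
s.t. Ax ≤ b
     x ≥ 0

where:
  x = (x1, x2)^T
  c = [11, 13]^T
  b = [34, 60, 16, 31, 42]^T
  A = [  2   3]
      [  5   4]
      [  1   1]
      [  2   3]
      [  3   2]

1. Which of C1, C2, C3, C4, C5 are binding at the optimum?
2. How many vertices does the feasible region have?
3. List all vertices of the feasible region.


1. C2, C4
2. 4
3. (0, 0), (12, 0), (8, 5), (0, 10.33)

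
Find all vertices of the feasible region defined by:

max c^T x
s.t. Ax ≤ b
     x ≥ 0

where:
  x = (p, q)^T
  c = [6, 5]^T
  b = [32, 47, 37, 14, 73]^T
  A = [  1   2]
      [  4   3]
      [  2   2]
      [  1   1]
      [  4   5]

(0, 0), (11.75, 0), (5, 9), (0, 14)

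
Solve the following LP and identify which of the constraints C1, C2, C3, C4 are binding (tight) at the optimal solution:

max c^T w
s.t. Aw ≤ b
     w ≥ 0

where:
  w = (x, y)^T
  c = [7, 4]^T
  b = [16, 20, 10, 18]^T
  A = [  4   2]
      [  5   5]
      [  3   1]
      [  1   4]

At x = 3, y = 1, compute slack b - a·x for each constraint:
  C1: 16 − 14 = 2  (slack)
  C2: 20 − 20 = 0  (binding)
  C3: 10 − 10 = 0  (binding)
  C4: 18 − 7 = 11  (slack)

Optimal: x = 3, y = 1
Binding: C2, C3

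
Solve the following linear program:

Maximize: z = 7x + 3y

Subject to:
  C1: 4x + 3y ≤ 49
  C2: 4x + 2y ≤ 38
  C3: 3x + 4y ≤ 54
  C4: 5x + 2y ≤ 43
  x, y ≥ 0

Evaluate the objective at each vertex of the feasible region:
  z(0, 0) = 0
  z(8.6, 0) = 60.2
  z(5, 9) = 62  ←
  z(4.4, 10.2) = 61.4
  z(0, 13.5) = 40.5
The maximum is at x = 5, y = 9.

x = 5, y = 9, z = 62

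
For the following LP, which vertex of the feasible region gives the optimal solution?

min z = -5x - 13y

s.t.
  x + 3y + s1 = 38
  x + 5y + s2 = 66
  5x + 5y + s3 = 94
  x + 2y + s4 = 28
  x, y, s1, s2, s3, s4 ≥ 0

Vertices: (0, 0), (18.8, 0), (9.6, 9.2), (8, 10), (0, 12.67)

Evaluate the objective at each vertex of the feasible region:
  z(0, 0) = 0
  z(18.8, 0) = -94
  z(9.6, 9.2) = -167.6
  z(8, 10) = -170  ←
  z(0, 12.67) = -164.7
The minimum is at x = 8, y = 10.

(8, 10)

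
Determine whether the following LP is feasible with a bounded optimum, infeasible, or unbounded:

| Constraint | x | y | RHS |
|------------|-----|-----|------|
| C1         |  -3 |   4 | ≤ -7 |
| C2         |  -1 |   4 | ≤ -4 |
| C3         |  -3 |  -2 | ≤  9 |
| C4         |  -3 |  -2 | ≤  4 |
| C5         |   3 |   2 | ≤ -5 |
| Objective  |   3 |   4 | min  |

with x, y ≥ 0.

Infeasible (no feasible solution exists)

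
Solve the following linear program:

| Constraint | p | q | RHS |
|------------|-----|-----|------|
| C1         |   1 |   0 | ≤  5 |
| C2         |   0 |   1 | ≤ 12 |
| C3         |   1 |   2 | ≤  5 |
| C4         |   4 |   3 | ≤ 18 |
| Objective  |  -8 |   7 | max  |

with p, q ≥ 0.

Evaluate the objective at each vertex of the feasible region:
  z(0, 0) = 0
  z(4.5, 0) = -36
  z(4.2, 0.4) = -30.8
  z(0, 2.5) = 17.5  ←
The maximum is at p = 0, q = 2.5.

p = 0, q = 2.5, z = 17.5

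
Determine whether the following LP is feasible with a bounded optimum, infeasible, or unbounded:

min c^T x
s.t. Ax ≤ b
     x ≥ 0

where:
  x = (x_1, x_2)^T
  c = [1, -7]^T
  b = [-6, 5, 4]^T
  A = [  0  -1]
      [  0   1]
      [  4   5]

Infeasible (no feasible solution exists)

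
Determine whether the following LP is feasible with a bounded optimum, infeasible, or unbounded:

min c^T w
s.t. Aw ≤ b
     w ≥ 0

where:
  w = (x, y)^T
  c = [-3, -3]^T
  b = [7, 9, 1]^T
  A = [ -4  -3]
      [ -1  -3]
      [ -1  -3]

Unbounded (objective can decrease without bound)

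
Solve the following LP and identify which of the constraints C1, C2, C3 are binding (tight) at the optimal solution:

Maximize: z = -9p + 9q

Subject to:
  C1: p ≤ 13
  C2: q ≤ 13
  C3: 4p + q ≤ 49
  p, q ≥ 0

At p = 0, q = 13, compute slack b - a·x for each constraint:
  C1: 13 − 0 = 13  (slack)
  C2: 13 − 13 = 0  (binding)
  C3: 49 − 13 = 36  (slack)

Optimal: p = 0, q = 13
Binding: C2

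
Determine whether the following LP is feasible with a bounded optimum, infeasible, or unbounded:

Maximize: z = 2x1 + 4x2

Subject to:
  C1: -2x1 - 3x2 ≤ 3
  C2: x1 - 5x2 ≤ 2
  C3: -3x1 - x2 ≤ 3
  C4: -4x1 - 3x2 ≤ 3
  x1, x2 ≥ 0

Unbounded (objective can increase without bound)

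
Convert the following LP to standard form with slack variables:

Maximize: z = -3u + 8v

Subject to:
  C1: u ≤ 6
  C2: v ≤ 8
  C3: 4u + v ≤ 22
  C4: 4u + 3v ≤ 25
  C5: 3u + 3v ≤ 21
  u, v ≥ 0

max z = -3u + 8v

s.t.
  u + s1 = 6
  v + s2 = 8
  4u + v + s3 = 22
  4u + 3v + s4 = 25
  3u + 3v + s5 = 21
  u, v, s1, s2, s3, s4, s5 ≥ 0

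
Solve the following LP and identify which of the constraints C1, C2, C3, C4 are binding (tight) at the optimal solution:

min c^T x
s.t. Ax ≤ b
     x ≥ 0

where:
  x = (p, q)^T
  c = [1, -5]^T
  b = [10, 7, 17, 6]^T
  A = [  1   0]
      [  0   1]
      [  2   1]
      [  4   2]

At p = 0, q = 3, compute slack b - a·x for each constraint:
  C1: 10 − 0 = 10  (slack)
  C2: 7 − 3 = 4  (slack)
  C3: 17 − 3 = 14  (slack)
  C4: 6 − 6 = 0  (binding)

Optimal: p = 0, q = 3
Binding: C4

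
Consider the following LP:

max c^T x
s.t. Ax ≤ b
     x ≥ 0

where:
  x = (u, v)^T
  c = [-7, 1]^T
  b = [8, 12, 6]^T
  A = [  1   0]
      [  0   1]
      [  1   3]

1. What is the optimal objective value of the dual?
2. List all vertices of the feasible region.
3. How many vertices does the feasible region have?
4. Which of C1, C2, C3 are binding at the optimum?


1. 2
2. (0, 0), (6, 0), (0, 2)
3. 3
4. C3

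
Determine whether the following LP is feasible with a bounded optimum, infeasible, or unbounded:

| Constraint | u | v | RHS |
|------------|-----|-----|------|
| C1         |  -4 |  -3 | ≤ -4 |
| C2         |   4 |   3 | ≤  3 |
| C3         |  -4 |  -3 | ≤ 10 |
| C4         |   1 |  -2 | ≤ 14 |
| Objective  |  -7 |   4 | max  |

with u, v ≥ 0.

Infeasible (no feasible solution exists)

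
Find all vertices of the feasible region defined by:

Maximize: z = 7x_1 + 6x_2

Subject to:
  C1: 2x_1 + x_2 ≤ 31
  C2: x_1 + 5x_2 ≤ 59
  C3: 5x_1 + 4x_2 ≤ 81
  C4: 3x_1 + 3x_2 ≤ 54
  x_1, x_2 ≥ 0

(0, 0), (15.5, 0), (14.33, 2.333), (9, 9), (7.75, 10.25), (0, 11.8)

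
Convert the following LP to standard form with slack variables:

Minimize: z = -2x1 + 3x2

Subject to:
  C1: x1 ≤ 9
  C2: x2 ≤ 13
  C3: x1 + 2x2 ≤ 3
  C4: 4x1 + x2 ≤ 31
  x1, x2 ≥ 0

min z = -2x1 + 3x2

s.t.
  x1 + s1 = 9
  x2 + s2 = 13
  x1 + 2x2 + s3 = 3
  4x1 + x2 + s4 = 31
  x1, x2, s1, s2, s3, s4 ≥ 0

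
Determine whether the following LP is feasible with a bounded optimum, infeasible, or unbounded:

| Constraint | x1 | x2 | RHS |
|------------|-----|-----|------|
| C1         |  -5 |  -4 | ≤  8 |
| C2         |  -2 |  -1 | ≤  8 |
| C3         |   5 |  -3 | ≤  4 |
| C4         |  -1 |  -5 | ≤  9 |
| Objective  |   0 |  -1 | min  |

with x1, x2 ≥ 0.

Unbounded (objective can decrease without bound)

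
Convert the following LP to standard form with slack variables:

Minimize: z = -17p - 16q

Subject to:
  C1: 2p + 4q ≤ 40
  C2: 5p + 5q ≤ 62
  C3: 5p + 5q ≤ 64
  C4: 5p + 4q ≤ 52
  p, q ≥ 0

min z = -17p - 16q

s.t.
  2p + 4q + s1 = 40
  5p + 5q + s2 = 62
  5p + 5q + s3 = 64
  5p + 4q + s4 = 52
  p, q, s1, s2, s3, s4 ≥ 0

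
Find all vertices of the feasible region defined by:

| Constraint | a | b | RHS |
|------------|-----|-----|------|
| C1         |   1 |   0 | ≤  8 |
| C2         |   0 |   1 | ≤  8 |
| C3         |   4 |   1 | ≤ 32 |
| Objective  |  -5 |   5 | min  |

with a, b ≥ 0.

(0, 0), (8, 0), (6, 8), (0, 8)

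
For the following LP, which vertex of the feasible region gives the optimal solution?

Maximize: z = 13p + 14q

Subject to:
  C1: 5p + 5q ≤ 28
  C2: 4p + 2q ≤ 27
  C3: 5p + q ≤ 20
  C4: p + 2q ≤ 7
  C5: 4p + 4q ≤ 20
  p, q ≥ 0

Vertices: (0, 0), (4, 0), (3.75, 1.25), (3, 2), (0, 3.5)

Evaluate the objective at each vertex of the feasible region:
  z(0, 0) = 0
  z(4, 0) = 52
  z(3.75, 1.25) = 66.25
  z(3, 2) = 67  ←
  z(0, 3.5) = 49
The maximum is at p = 3, q = 2.

(3, 2)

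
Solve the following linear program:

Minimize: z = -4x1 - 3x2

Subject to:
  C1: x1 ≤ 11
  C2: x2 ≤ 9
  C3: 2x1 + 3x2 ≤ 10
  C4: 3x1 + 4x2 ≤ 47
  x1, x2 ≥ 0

Evaluate the objective at each vertex of the feasible region:
  z(0, 0) = 0
  z(5, 0) = -20  ←
  z(0, 3.333) = -10
The minimum is at x1 = 5, x2 = 0.

x1 = 5, x2 = 0, z = -20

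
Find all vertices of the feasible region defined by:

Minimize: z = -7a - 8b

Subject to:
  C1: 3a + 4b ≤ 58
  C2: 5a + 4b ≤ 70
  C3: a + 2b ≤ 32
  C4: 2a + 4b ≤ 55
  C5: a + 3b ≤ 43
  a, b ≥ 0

(0, 0), (14, 0), (6, 10), (3, 12.25), (0, 13.75)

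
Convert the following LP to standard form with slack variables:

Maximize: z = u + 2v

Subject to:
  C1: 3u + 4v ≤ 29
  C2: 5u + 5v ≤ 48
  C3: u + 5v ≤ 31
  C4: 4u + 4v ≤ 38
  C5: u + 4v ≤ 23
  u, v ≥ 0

max z = u + 2v

s.t.
  3u + 4v + s1 = 29
  5u + 5v + s2 = 48
  u + 5v + s3 = 31
  4u + 4v + s4 = 38
  u + 4v + s5 = 23
  u, v, s1, s2, s3, s4, s5 ≥ 0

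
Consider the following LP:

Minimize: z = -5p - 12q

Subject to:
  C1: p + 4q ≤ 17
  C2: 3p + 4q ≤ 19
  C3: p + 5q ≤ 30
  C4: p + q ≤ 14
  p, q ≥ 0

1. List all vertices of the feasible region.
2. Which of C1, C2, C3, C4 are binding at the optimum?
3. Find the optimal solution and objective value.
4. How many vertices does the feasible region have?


1. (0, 0), (6.333, 0), (1, 4), (0, 4.25)
2. C1, C2
3. p = 1, q = 4, z = -53
4. 4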